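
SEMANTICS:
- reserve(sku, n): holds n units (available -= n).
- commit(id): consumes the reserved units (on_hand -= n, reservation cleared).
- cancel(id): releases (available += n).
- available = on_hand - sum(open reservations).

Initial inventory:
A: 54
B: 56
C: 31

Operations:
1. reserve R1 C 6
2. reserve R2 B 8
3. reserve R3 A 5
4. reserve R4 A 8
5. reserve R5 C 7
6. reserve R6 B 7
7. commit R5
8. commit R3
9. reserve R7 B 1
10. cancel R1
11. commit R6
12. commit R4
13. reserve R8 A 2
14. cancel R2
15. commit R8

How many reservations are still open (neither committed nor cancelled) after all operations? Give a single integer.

Step 1: reserve R1 C 6 -> on_hand[A=54 B=56 C=31] avail[A=54 B=56 C=25] open={R1}
Step 2: reserve R2 B 8 -> on_hand[A=54 B=56 C=31] avail[A=54 B=48 C=25] open={R1,R2}
Step 3: reserve R3 A 5 -> on_hand[A=54 B=56 C=31] avail[A=49 B=48 C=25] open={R1,R2,R3}
Step 4: reserve R4 A 8 -> on_hand[A=54 B=56 C=31] avail[A=41 B=48 C=25] open={R1,R2,R3,R4}
Step 5: reserve R5 C 7 -> on_hand[A=54 B=56 C=31] avail[A=41 B=48 C=18] open={R1,R2,R3,R4,R5}
Step 6: reserve R6 B 7 -> on_hand[A=54 B=56 C=31] avail[A=41 B=41 C=18] open={R1,R2,R3,R4,R5,R6}
Step 7: commit R5 -> on_hand[A=54 B=56 C=24] avail[A=41 B=41 C=18] open={R1,R2,R3,R4,R6}
Step 8: commit R3 -> on_hand[A=49 B=56 C=24] avail[A=41 B=41 C=18] open={R1,R2,R4,R6}
Step 9: reserve R7 B 1 -> on_hand[A=49 B=56 C=24] avail[A=41 B=40 C=18] open={R1,R2,R4,R6,R7}
Step 10: cancel R1 -> on_hand[A=49 B=56 C=24] avail[A=41 B=40 C=24] open={R2,R4,R6,R7}
Step 11: commit R6 -> on_hand[A=49 B=49 C=24] avail[A=41 B=40 C=24] open={R2,R4,R7}
Step 12: commit R4 -> on_hand[A=41 B=49 C=24] avail[A=41 B=40 C=24] open={R2,R7}
Step 13: reserve R8 A 2 -> on_hand[A=41 B=49 C=24] avail[A=39 B=40 C=24] open={R2,R7,R8}
Step 14: cancel R2 -> on_hand[A=41 B=49 C=24] avail[A=39 B=48 C=24] open={R7,R8}
Step 15: commit R8 -> on_hand[A=39 B=49 C=24] avail[A=39 B=48 C=24] open={R7}
Open reservations: ['R7'] -> 1

Answer: 1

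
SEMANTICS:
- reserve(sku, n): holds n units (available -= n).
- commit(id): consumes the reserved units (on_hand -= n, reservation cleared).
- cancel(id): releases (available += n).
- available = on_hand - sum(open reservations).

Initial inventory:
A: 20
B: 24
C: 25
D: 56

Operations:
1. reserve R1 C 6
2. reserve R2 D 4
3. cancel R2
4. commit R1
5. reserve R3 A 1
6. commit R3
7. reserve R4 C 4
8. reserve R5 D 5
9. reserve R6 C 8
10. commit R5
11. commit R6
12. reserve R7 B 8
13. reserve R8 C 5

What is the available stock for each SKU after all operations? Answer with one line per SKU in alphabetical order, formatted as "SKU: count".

Answer: A: 19
B: 16
C: 2
D: 51

Derivation:
Step 1: reserve R1 C 6 -> on_hand[A=20 B=24 C=25 D=56] avail[A=20 B=24 C=19 D=56] open={R1}
Step 2: reserve R2 D 4 -> on_hand[A=20 B=24 C=25 D=56] avail[A=20 B=24 C=19 D=52] open={R1,R2}
Step 3: cancel R2 -> on_hand[A=20 B=24 C=25 D=56] avail[A=20 B=24 C=19 D=56] open={R1}
Step 4: commit R1 -> on_hand[A=20 B=24 C=19 D=56] avail[A=20 B=24 C=19 D=56] open={}
Step 5: reserve R3 A 1 -> on_hand[A=20 B=24 C=19 D=56] avail[A=19 B=24 C=19 D=56] open={R3}
Step 6: commit R3 -> on_hand[A=19 B=24 C=19 D=56] avail[A=19 B=24 C=19 D=56] open={}
Step 7: reserve R4 C 4 -> on_hand[A=19 B=24 C=19 D=56] avail[A=19 B=24 C=15 D=56] open={R4}
Step 8: reserve R5 D 5 -> on_hand[A=19 B=24 C=19 D=56] avail[A=19 B=24 C=15 D=51] open={R4,R5}
Step 9: reserve R6 C 8 -> on_hand[A=19 B=24 C=19 D=56] avail[A=19 B=24 C=7 D=51] open={R4,R5,R6}
Step 10: commit R5 -> on_hand[A=19 B=24 C=19 D=51] avail[A=19 B=24 C=7 D=51] open={R4,R6}
Step 11: commit R6 -> on_hand[A=19 B=24 C=11 D=51] avail[A=19 B=24 C=7 D=51] open={R4}
Step 12: reserve R7 B 8 -> on_hand[A=19 B=24 C=11 D=51] avail[A=19 B=16 C=7 D=51] open={R4,R7}
Step 13: reserve R8 C 5 -> on_hand[A=19 B=24 C=11 D=51] avail[A=19 B=16 C=2 D=51] open={R4,R7,R8}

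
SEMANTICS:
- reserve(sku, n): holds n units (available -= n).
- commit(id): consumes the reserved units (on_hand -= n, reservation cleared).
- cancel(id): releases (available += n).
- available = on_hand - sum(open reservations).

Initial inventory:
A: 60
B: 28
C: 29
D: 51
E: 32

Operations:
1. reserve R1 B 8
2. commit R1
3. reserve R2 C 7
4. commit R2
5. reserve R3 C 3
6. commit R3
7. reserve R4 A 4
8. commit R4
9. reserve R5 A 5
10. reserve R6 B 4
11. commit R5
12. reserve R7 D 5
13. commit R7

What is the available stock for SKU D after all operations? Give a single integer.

Answer: 46

Derivation:
Step 1: reserve R1 B 8 -> on_hand[A=60 B=28 C=29 D=51 E=32] avail[A=60 B=20 C=29 D=51 E=32] open={R1}
Step 2: commit R1 -> on_hand[A=60 B=20 C=29 D=51 E=32] avail[A=60 B=20 C=29 D=51 E=32] open={}
Step 3: reserve R2 C 7 -> on_hand[A=60 B=20 C=29 D=51 E=32] avail[A=60 B=20 C=22 D=51 E=32] open={R2}
Step 4: commit R2 -> on_hand[A=60 B=20 C=22 D=51 E=32] avail[A=60 B=20 C=22 D=51 E=32] open={}
Step 5: reserve R3 C 3 -> on_hand[A=60 B=20 C=22 D=51 E=32] avail[A=60 B=20 C=19 D=51 E=32] open={R3}
Step 6: commit R3 -> on_hand[A=60 B=20 C=19 D=51 E=32] avail[A=60 B=20 C=19 D=51 E=32] open={}
Step 7: reserve R4 A 4 -> on_hand[A=60 B=20 C=19 D=51 E=32] avail[A=56 B=20 C=19 D=51 E=32] open={R4}
Step 8: commit R4 -> on_hand[A=56 B=20 C=19 D=51 E=32] avail[A=56 B=20 C=19 D=51 E=32] open={}
Step 9: reserve R5 A 5 -> on_hand[A=56 B=20 C=19 D=51 E=32] avail[A=51 B=20 C=19 D=51 E=32] open={R5}
Step 10: reserve R6 B 4 -> on_hand[A=56 B=20 C=19 D=51 E=32] avail[A=51 B=16 C=19 D=51 E=32] open={R5,R6}
Step 11: commit R5 -> on_hand[A=51 B=20 C=19 D=51 E=32] avail[A=51 B=16 C=19 D=51 E=32] open={R6}
Step 12: reserve R7 D 5 -> on_hand[A=51 B=20 C=19 D=51 E=32] avail[A=51 B=16 C=19 D=46 E=32] open={R6,R7}
Step 13: commit R7 -> on_hand[A=51 B=20 C=19 D=46 E=32] avail[A=51 B=16 C=19 D=46 E=32] open={R6}
Final available[D] = 46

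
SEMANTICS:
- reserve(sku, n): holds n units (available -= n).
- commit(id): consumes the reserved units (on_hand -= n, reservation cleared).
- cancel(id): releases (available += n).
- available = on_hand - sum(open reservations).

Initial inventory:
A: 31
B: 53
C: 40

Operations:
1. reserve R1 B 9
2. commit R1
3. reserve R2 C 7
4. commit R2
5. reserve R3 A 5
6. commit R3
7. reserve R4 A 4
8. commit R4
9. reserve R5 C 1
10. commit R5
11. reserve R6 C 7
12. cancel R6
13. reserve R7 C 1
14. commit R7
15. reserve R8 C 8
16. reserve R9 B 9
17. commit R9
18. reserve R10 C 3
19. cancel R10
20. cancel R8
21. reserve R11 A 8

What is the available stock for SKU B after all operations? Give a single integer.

Answer: 35

Derivation:
Step 1: reserve R1 B 9 -> on_hand[A=31 B=53 C=40] avail[A=31 B=44 C=40] open={R1}
Step 2: commit R1 -> on_hand[A=31 B=44 C=40] avail[A=31 B=44 C=40] open={}
Step 3: reserve R2 C 7 -> on_hand[A=31 B=44 C=40] avail[A=31 B=44 C=33] open={R2}
Step 4: commit R2 -> on_hand[A=31 B=44 C=33] avail[A=31 B=44 C=33] open={}
Step 5: reserve R3 A 5 -> on_hand[A=31 B=44 C=33] avail[A=26 B=44 C=33] open={R3}
Step 6: commit R3 -> on_hand[A=26 B=44 C=33] avail[A=26 B=44 C=33] open={}
Step 7: reserve R4 A 4 -> on_hand[A=26 B=44 C=33] avail[A=22 B=44 C=33] open={R4}
Step 8: commit R4 -> on_hand[A=22 B=44 C=33] avail[A=22 B=44 C=33] open={}
Step 9: reserve R5 C 1 -> on_hand[A=22 B=44 C=33] avail[A=22 B=44 C=32] open={R5}
Step 10: commit R5 -> on_hand[A=22 B=44 C=32] avail[A=22 B=44 C=32] open={}
Step 11: reserve R6 C 7 -> on_hand[A=22 B=44 C=32] avail[A=22 B=44 C=25] open={R6}
Step 12: cancel R6 -> on_hand[A=22 B=44 C=32] avail[A=22 B=44 C=32] open={}
Step 13: reserve R7 C 1 -> on_hand[A=22 B=44 C=32] avail[A=22 B=44 C=31] open={R7}
Step 14: commit R7 -> on_hand[A=22 B=44 C=31] avail[A=22 B=44 C=31] open={}
Step 15: reserve R8 C 8 -> on_hand[A=22 B=44 C=31] avail[A=22 B=44 C=23] open={R8}
Step 16: reserve R9 B 9 -> on_hand[A=22 B=44 C=31] avail[A=22 B=35 C=23] open={R8,R9}
Step 17: commit R9 -> on_hand[A=22 B=35 C=31] avail[A=22 B=35 C=23] open={R8}
Step 18: reserve R10 C 3 -> on_hand[A=22 B=35 C=31] avail[A=22 B=35 C=20] open={R10,R8}
Step 19: cancel R10 -> on_hand[A=22 B=35 C=31] avail[A=22 B=35 C=23] open={R8}
Step 20: cancel R8 -> on_hand[A=22 B=35 C=31] avail[A=22 B=35 C=31] open={}
Step 21: reserve R11 A 8 -> on_hand[A=22 B=35 C=31] avail[A=14 B=35 C=31] open={R11}
Final available[B] = 35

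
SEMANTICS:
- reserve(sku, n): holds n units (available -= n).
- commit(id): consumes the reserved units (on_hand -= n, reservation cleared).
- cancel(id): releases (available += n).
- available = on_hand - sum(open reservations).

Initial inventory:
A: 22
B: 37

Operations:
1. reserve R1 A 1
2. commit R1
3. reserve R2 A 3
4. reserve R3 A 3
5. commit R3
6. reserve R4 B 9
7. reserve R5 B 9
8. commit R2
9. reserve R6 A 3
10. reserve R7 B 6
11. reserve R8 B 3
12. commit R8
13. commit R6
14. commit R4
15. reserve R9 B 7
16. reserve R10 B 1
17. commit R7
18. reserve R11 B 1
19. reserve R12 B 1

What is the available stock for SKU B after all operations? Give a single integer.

Answer: 0

Derivation:
Step 1: reserve R1 A 1 -> on_hand[A=22 B=37] avail[A=21 B=37] open={R1}
Step 2: commit R1 -> on_hand[A=21 B=37] avail[A=21 B=37] open={}
Step 3: reserve R2 A 3 -> on_hand[A=21 B=37] avail[A=18 B=37] open={R2}
Step 4: reserve R3 A 3 -> on_hand[A=21 B=37] avail[A=15 B=37] open={R2,R3}
Step 5: commit R3 -> on_hand[A=18 B=37] avail[A=15 B=37] open={R2}
Step 6: reserve R4 B 9 -> on_hand[A=18 B=37] avail[A=15 B=28] open={R2,R4}
Step 7: reserve R5 B 9 -> on_hand[A=18 B=37] avail[A=15 B=19] open={R2,R4,R5}
Step 8: commit R2 -> on_hand[A=15 B=37] avail[A=15 B=19] open={R4,R5}
Step 9: reserve R6 A 3 -> on_hand[A=15 B=37] avail[A=12 B=19] open={R4,R5,R6}
Step 10: reserve R7 B 6 -> on_hand[A=15 B=37] avail[A=12 B=13] open={R4,R5,R6,R7}
Step 11: reserve R8 B 3 -> on_hand[A=15 B=37] avail[A=12 B=10] open={R4,R5,R6,R7,R8}
Step 12: commit R8 -> on_hand[A=15 B=34] avail[A=12 B=10] open={R4,R5,R6,R7}
Step 13: commit R6 -> on_hand[A=12 B=34] avail[A=12 B=10] open={R4,R5,R7}
Step 14: commit R4 -> on_hand[A=12 B=25] avail[A=12 B=10] open={R5,R7}
Step 15: reserve R9 B 7 -> on_hand[A=12 B=25] avail[A=12 B=3] open={R5,R7,R9}
Step 16: reserve R10 B 1 -> on_hand[A=12 B=25] avail[A=12 B=2] open={R10,R5,R7,R9}
Step 17: commit R7 -> on_hand[A=12 B=19] avail[A=12 B=2] open={R10,R5,R9}
Step 18: reserve R11 B 1 -> on_hand[A=12 B=19] avail[A=12 B=1] open={R10,R11,R5,R9}
Step 19: reserve R12 B 1 -> on_hand[A=12 B=19] avail[A=12 B=0] open={R10,R11,R12,R5,R9}
Final available[B] = 0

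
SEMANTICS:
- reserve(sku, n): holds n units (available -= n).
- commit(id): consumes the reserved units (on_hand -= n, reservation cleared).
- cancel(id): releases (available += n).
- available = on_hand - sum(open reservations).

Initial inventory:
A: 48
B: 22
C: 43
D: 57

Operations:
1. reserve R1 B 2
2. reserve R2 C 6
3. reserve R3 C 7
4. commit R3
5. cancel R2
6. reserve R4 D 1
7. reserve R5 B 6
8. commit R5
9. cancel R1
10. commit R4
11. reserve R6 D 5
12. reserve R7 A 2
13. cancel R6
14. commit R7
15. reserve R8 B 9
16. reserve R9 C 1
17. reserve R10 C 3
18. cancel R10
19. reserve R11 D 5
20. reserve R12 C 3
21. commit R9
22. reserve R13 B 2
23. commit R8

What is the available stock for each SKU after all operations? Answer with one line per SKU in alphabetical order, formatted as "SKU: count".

Answer: A: 46
B: 5
C: 32
D: 51

Derivation:
Step 1: reserve R1 B 2 -> on_hand[A=48 B=22 C=43 D=57] avail[A=48 B=20 C=43 D=57] open={R1}
Step 2: reserve R2 C 6 -> on_hand[A=48 B=22 C=43 D=57] avail[A=48 B=20 C=37 D=57] open={R1,R2}
Step 3: reserve R3 C 7 -> on_hand[A=48 B=22 C=43 D=57] avail[A=48 B=20 C=30 D=57] open={R1,R2,R3}
Step 4: commit R3 -> on_hand[A=48 B=22 C=36 D=57] avail[A=48 B=20 C=30 D=57] open={R1,R2}
Step 5: cancel R2 -> on_hand[A=48 B=22 C=36 D=57] avail[A=48 B=20 C=36 D=57] open={R1}
Step 6: reserve R4 D 1 -> on_hand[A=48 B=22 C=36 D=57] avail[A=48 B=20 C=36 D=56] open={R1,R4}
Step 7: reserve R5 B 6 -> on_hand[A=48 B=22 C=36 D=57] avail[A=48 B=14 C=36 D=56] open={R1,R4,R5}
Step 8: commit R5 -> on_hand[A=48 B=16 C=36 D=57] avail[A=48 B=14 C=36 D=56] open={R1,R4}
Step 9: cancel R1 -> on_hand[A=48 B=16 C=36 D=57] avail[A=48 B=16 C=36 D=56] open={R4}
Step 10: commit R4 -> on_hand[A=48 B=16 C=36 D=56] avail[A=48 B=16 C=36 D=56] open={}
Step 11: reserve R6 D 5 -> on_hand[A=48 B=16 C=36 D=56] avail[A=48 B=16 C=36 D=51] open={R6}
Step 12: reserve R7 A 2 -> on_hand[A=48 B=16 C=36 D=56] avail[A=46 B=16 C=36 D=51] open={R6,R7}
Step 13: cancel R6 -> on_hand[A=48 B=16 C=36 D=56] avail[A=46 B=16 C=36 D=56] open={R7}
Step 14: commit R7 -> on_hand[A=46 B=16 C=36 D=56] avail[A=46 B=16 C=36 D=56] open={}
Step 15: reserve R8 B 9 -> on_hand[A=46 B=16 C=36 D=56] avail[A=46 B=7 C=36 D=56] open={R8}
Step 16: reserve R9 C 1 -> on_hand[A=46 B=16 C=36 D=56] avail[A=46 B=7 C=35 D=56] open={R8,R9}
Step 17: reserve R10 C 3 -> on_hand[A=46 B=16 C=36 D=56] avail[A=46 B=7 C=32 D=56] open={R10,R8,R9}
Step 18: cancel R10 -> on_hand[A=46 B=16 C=36 D=56] avail[A=46 B=7 C=35 D=56] open={R8,R9}
Step 19: reserve R11 D 5 -> on_hand[A=46 B=16 C=36 D=56] avail[A=46 B=7 C=35 D=51] open={R11,R8,R9}
Step 20: reserve R12 C 3 -> on_hand[A=46 B=16 C=36 D=56] avail[A=46 B=7 C=32 D=51] open={R11,R12,R8,R9}
Step 21: commit R9 -> on_hand[A=46 B=16 C=35 D=56] avail[A=46 B=7 C=32 D=51] open={R11,R12,R8}
Step 22: reserve R13 B 2 -> on_hand[A=46 B=16 C=35 D=56] avail[A=46 B=5 C=32 D=51] open={R11,R12,R13,R8}
Step 23: commit R8 -> on_hand[A=46 B=7 C=35 D=56] avail[A=46 B=5 C=32 D=51] open={R11,R12,R13}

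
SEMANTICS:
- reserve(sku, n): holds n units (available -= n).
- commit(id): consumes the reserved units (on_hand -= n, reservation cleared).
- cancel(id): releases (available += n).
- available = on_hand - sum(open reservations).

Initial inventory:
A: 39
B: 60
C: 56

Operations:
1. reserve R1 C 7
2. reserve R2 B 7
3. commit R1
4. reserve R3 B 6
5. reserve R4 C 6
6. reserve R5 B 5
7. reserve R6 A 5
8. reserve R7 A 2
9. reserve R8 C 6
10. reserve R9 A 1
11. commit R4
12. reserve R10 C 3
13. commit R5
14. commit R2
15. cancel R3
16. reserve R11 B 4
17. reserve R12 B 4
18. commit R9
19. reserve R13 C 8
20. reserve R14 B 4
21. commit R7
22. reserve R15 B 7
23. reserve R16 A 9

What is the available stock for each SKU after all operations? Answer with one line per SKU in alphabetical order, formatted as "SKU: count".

Answer: A: 22
B: 29
C: 26

Derivation:
Step 1: reserve R1 C 7 -> on_hand[A=39 B=60 C=56] avail[A=39 B=60 C=49] open={R1}
Step 2: reserve R2 B 7 -> on_hand[A=39 B=60 C=56] avail[A=39 B=53 C=49] open={R1,R2}
Step 3: commit R1 -> on_hand[A=39 B=60 C=49] avail[A=39 B=53 C=49] open={R2}
Step 4: reserve R3 B 6 -> on_hand[A=39 B=60 C=49] avail[A=39 B=47 C=49] open={R2,R3}
Step 5: reserve R4 C 6 -> on_hand[A=39 B=60 C=49] avail[A=39 B=47 C=43] open={R2,R3,R4}
Step 6: reserve R5 B 5 -> on_hand[A=39 B=60 C=49] avail[A=39 B=42 C=43] open={R2,R3,R4,R5}
Step 7: reserve R6 A 5 -> on_hand[A=39 B=60 C=49] avail[A=34 B=42 C=43] open={R2,R3,R4,R5,R6}
Step 8: reserve R7 A 2 -> on_hand[A=39 B=60 C=49] avail[A=32 B=42 C=43] open={R2,R3,R4,R5,R6,R7}
Step 9: reserve R8 C 6 -> on_hand[A=39 B=60 C=49] avail[A=32 B=42 C=37] open={R2,R3,R4,R5,R6,R7,R8}
Step 10: reserve R9 A 1 -> on_hand[A=39 B=60 C=49] avail[A=31 B=42 C=37] open={R2,R3,R4,R5,R6,R7,R8,R9}
Step 11: commit R4 -> on_hand[A=39 B=60 C=43] avail[A=31 B=42 C=37] open={R2,R3,R5,R6,R7,R8,R9}
Step 12: reserve R10 C 3 -> on_hand[A=39 B=60 C=43] avail[A=31 B=42 C=34] open={R10,R2,R3,R5,R6,R7,R8,R9}
Step 13: commit R5 -> on_hand[A=39 B=55 C=43] avail[A=31 B=42 C=34] open={R10,R2,R3,R6,R7,R8,R9}
Step 14: commit R2 -> on_hand[A=39 B=48 C=43] avail[A=31 B=42 C=34] open={R10,R3,R6,R7,R8,R9}
Step 15: cancel R3 -> on_hand[A=39 B=48 C=43] avail[A=31 B=48 C=34] open={R10,R6,R7,R8,R9}
Step 16: reserve R11 B 4 -> on_hand[A=39 B=48 C=43] avail[A=31 B=44 C=34] open={R10,R11,R6,R7,R8,R9}
Step 17: reserve R12 B 4 -> on_hand[A=39 B=48 C=43] avail[A=31 B=40 C=34] open={R10,R11,R12,R6,R7,R8,R9}
Step 18: commit R9 -> on_hand[A=38 B=48 C=43] avail[A=31 B=40 C=34] open={R10,R11,R12,R6,R7,R8}
Step 19: reserve R13 C 8 -> on_hand[A=38 B=48 C=43] avail[A=31 B=40 C=26] open={R10,R11,R12,R13,R6,R7,R8}
Step 20: reserve R14 B 4 -> on_hand[A=38 B=48 C=43] avail[A=31 B=36 C=26] open={R10,R11,R12,R13,R14,R6,R7,R8}
Step 21: commit R7 -> on_hand[A=36 B=48 C=43] avail[A=31 B=36 C=26] open={R10,R11,R12,R13,R14,R6,R8}
Step 22: reserve R15 B 7 -> on_hand[A=36 B=48 C=43] avail[A=31 B=29 C=26] open={R10,R11,R12,R13,R14,R15,R6,R8}
Step 23: reserve R16 A 9 -> on_hand[A=36 B=48 C=43] avail[A=22 B=29 C=26] open={R10,R11,R12,R13,R14,R15,R16,R6,R8}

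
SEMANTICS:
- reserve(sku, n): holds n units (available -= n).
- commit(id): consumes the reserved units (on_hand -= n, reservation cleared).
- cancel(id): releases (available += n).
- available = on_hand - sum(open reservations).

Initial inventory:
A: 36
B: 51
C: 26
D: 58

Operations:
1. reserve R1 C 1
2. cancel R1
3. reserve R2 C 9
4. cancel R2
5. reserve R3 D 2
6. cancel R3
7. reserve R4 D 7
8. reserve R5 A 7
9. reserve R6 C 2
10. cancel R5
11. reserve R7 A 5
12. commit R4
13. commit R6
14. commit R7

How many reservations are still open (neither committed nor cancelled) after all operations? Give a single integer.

Step 1: reserve R1 C 1 -> on_hand[A=36 B=51 C=26 D=58] avail[A=36 B=51 C=25 D=58] open={R1}
Step 2: cancel R1 -> on_hand[A=36 B=51 C=26 D=58] avail[A=36 B=51 C=26 D=58] open={}
Step 3: reserve R2 C 9 -> on_hand[A=36 B=51 C=26 D=58] avail[A=36 B=51 C=17 D=58] open={R2}
Step 4: cancel R2 -> on_hand[A=36 B=51 C=26 D=58] avail[A=36 B=51 C=26 D=58] open={}
Step 5: reserve R3 D 2 -> on_hand[A=36 B=51 C=26 D=58] avail[A=36 B=51 C=26 D=56] open={R3}
Step 6: cancel R3 -> on_hand[A=36 B=51 C=26 D=58] avail[A=36 B=51 C=26 D=58] open={}
Step 7: reserve R4 D 7 -> on_hand[A=36 B=51 C=26 D=58] avail[A=36 B=51 C=26 D=51] open={R4}
Step 8: reserve R5 A 7 -> on_hand[A=36 B=51 C=26 D=58] avail[A=29 B=51 C=26 D=51] open={R4,R5}
Step 9: reserve R6 C 2 -> on_hand[A=36 B=51 C=26 D=58] avail[A=29 B=51 C=24 D=51] open={R4,R5,R6}
Step 10: cancel R5 -> on_hand[A=36 B=51 C=26 D=58] avail[A=36 B=51 C=24 D=51] open={R4,R6}
Step 11: reserve R7 A 5 -> on_hand[A=36 B=51 C=26 D=58] avail[A=31 B=51 C=24 D=51] open={R4,R6,R7}
Step 12: commit R4 -> on_hand[A=36 B=51 C=26 D=51] avail[A=31 B=51 C=24 D=51] open={R6,R7}
Step 13: commit R6 -> on_hand[A=36 B=51 C=24 D=51] avail[A=31 B=51 C=24 D=51] open={R7}
Step 14: commit R7 -> on_hand[A=31 B=51 C=24 D=51] avail[A=31 B=51 C=24 D=51] open={}
Open reservations: [] -> 0

Answer: 0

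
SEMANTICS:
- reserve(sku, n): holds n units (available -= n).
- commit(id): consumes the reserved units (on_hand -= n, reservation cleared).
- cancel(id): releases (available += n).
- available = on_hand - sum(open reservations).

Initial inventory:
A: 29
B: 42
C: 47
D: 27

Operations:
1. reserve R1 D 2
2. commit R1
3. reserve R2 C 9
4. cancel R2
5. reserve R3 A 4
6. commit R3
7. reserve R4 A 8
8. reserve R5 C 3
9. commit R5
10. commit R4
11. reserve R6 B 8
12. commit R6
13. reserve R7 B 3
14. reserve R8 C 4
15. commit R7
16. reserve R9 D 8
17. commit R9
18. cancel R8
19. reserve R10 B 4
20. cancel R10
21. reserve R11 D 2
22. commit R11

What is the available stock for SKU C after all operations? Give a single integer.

Step 1: reserve R1 D 2 -> on_hand[A=29 B=42 C=47 D=27] avail[A=29 B=42 C=47 D=25] open={R1}
Step 2: commit R1 -> on_hand[A=29 B=42 C=47 D=25] avail[A=29 B=42 C=47 D=25] open={}
Step 3: reserve R2 C 9 -> on_hand[A=29 B=42 C=47 D=25] avail[A=29 B=42 C=38 D=25] open={R2}
Step 4: cancel R2 -> on_hand[A=29 B=42 C=47 D=25] avail[A=29 B=42 C=47 D=25] open={}
Step 5: reserve R3 A 4 -> on_hand[A=29 B=42 C=47 D=25] avail[A=25 B=42 C=47 D=25] open={R3}
Step 6: commit R3 -> on_hand[A=25 B=42 C=47 D=25] avail[A=25 B=42 C=47 D=25] open={}
Step 7: reserve R4 A 8 -> on_hand[A=25 B=42 C=47 D=25] avail[A=17 B=42 C=47 D=25] open={R4}
Step 8: reserve R5 C 3 -> on_hand[A=25 B=42 C=47 D=25] avail[A=17 B=42 C=44 D=25] open={R4,R5}
Step 9: commit R5 -> on_hand[A=25 B=42 C=44 D=25] avail[A=17 B=42 C=44 D=25] open={R4}
Step 10: commit R4 -> on_hand[A=17 B=42 C=44 D=25] avail[A=17 B=42 C=44 D=25] open={}
Step 11: reserve R6 B 8 -> on_hand[A=17 B=42 C=44 D=25] avail[A=17 B=34 C=44 D=25] open={R6}
Step 12: commit R6 -> on_hand[A=17 B=34 C=44 D=25] avail[A=17 B=34 C=44 D=25] open={}
Step 13: reserve R7 B 3 -> on_hand[A=17 B=34 C=44 D=25] avail[A=17 B=31 C=44 D=25] open={R7}
Step 14: reserve R8 C 4 -> on_hand[A=17 B=34 C=44 D=25] avail[A=17 B=31 C=40 D=25] open={R7,R8}
Step 15: commit R7 -> on_hand[A=17 B=31 C=44 D=25] avail[A=17 B=31 C=40 D=25] open={R8}
Step 16: reserve R9 D 8 -> on_hand[A=17 B=31 C=44 D=25] avail[A=17 B=31 C=40 D=17] open={R8,R9}
Step 17: commit R9 -> on_hand[A=17 B=31 C=44 D=17] avail[A=17 B=31 C=40 D=17] open={R8}
Step 18: cancel R8 -> on_hand[A=17 B=31 C=44 D=17] avail[A=17 B=31 C=44 D=17] open={}
Step 19: reserve R10 B 4 -> on_hand[A=17 B=31 C=44 D=17] avail[A=17 B=27 C=44 D=17] open={R10}
Step 20: cancel R10 -> on_hand[A=17 B=31 C=44 D=17] avail[A=17 B=31 C=44 D=17] open={}
Step 21: reserve R11 D 2 -> on_hand[A=17 B=31 C=44 D=17] avail[A=17 B=31 C=44 D=15] open={R11}
Step 22: commit R11 -> on_hand[A=17 B=31 C=44 D=15] avail[A=17 B=31 C=44 D=15] open={}
Final available[C] = 44

Answer: 44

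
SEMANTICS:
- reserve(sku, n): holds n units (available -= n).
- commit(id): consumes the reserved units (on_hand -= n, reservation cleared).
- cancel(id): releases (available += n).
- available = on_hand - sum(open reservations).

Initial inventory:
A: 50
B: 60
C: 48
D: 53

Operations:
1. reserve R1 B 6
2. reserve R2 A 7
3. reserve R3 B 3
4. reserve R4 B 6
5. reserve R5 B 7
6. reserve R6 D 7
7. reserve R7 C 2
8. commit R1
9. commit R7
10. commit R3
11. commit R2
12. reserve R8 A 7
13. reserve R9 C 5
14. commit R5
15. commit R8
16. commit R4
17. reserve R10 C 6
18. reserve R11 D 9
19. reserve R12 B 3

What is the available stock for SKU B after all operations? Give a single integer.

Answer: 35

Derivation:
Step 1: reserve R1 B 6 -> on_hand[A=50 B=60 C=48 D=53] avail[A=50 B=54 C=48 D=53] open={R1}
Step 2: reserve R2 A 7 -> on_hand[A=50 B=60 C=48 D=53] avail[A=43 B=54 C=48 D=53] open={R1,R2}
Step 3: reserve R3 B 3 -> on_hand[A=50 B=60 C=48 D=53] avail[A=43 B=51 C=48 D=53] open={R1,R2,R3}
Step 4: reserve R4 B 6 -> on_hand[A=50 B=60 C=48 D=53] avail[A=43 B=45 C=48 D=53] open={R1,R2,R3,R4}
Step 5: reserve R5 B 7 -> on_hand[A=50 B=60 C=48 D=53] avail[A=43 B=38 C=48 D=53] open={R1,R2,R3,R4,R5}
Step 6: reserve R6 D 7 -> on_hand[A=50 B=60 C=48 D=53] avail[A=43 B=38 C=48 D=46] open={R1,R2,R3,R4,R5,R6}
Step 7: reserve R7 C 2 -> on_hand[A=50 B=60 C=48 D=53] avail[A=43 B=38 C=46 D=46] open={R1,R2,R3,R4,R5,R6,R7}
Step 8: commit R1 -> on_hand[A=50 B=54 C=48 D=53] avail[A=43 B=38 C=46 D=46] open={R2,R3,R4,R5,R6,R7}
Step 9: commit R7 -> on_hand[A=50 B=54 C=46 D=53] avail[A=43 B=38 C=46 D=46] open={R2,R3,R4,R5,R6}
Step 10: commit R3 -> on_hand[A=50 B=51 C=46 D=53] avail[A=43 B=38 C=46 D=46] open={R2,R4,R5,R6}
Step 11: commit R2 -> on_hand[A=43 B=51 C=46 D=53] avail[A=43 B=38 C=46 D=46] open={R4,R5,R6}
Step 12: reserve R8 A 7 -> on_hand[A=43 B=51 C=46 D=53] avail[A=36 B=38 C=46 D=46] open={R4,R5,R6,R8}
Step 13: reserve R9 C 5 -> on_hand[A=43 B=51 C=46 D=53] avail[A=36 B=38 C=41 D=46] open={R4,R5,R6,R8,R9}
Step 14: commit R5 -> on_hand[A=43 B=44 C=46 D=53] avail[A=36 B=38 C=41 D=46] open={R4,R6,R8,R9}
Step 15: commit R8 -> on_hand[A=36 B=44 C=46 D=53] avail[A=36 B=38 C=41 D=46] open={R4,R6,R9}
Step 16: commit R4 -> on_hand[A=36 B=38 C=46 D=53] avail[A=36 B=38 C=41 D=46] open={R6,R9}
Step 17: reserve R10 C 6 -> on_hand[A=36 B=38 C=46 D=53] avail[A=36 B=38 C=35 D=46] open={R10,R6,R9}
Step 18: reserve R11 D 9 -> on_hand[A=36 B=38 C=46 D=53] avail[A=36 B=38 C=35 D=37] open={R10,R11,R6,R9}
Step 19: reserve R12 B 3 -> on_hand[A=36 B=38 C=46 D=53] avail[A=36 B=35 C=35 D=37] open={R10,R11,R12,R6,R9}
Final available[B] = 35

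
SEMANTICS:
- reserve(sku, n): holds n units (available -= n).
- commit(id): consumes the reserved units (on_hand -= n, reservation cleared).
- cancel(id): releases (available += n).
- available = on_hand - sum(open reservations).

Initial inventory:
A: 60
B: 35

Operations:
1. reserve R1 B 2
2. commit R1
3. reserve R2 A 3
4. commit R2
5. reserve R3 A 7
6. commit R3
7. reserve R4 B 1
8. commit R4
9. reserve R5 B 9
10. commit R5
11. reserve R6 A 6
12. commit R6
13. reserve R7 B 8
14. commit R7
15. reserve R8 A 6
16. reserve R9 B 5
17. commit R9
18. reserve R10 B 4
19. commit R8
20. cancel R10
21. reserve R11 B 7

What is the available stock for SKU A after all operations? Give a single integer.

Step 1: reserve R1 B 2 -> on_hand[A=60 B=35] avail[A=60 B=33] open={R1}
Step 2: commit R1 -> on_hand[A=60 B=33] avail[A=60 B=33] open={}
Step 3: reserve R2 A 3 -> on_hand[A=60 B=33] avail[A=57 B=33] open={R2}
Step 4: commit R2 -> on_hand[A=57 B=33] avail[A=57 B=33] open={}
Step 5: reserve R3 A 7 -> on_hand[A=57 B=33] avail[A=50 B=33] open={R3}
Step 6: commit R3 -> on_hand[A=50 B=33] avail[A=50 B=33] open={}
Step 7: reserve R4 B 1 -> on_hand[A=50 B=33] avail[A=50 B=32] open={R4}
Step 8: commit R4 -> on_hand[A=50 B=32] avail[A=50 B=32] open={}
Step 9: reserve R5 B 9 -> on_hand[A=50 B=32] avail[A=50 B=23] open={R5}
Step 10: commit R5 -> on_hand[A=50 B=23] avail[A=50 B=23] open={}
Step 11: reserve R6 A 6 -> on_hand[A=50 B=23] avail[A=44 B=23] open={R6}
Step 12: commit R6 -> on_hand[A=44 B=23] avail[A=44 B=23] open={}
Step 13: reserve R7 B 8 -> on_hand[A=44 B=23] avail[A=44 B=15] open={R7}
Step 14: commit R7 -> on_hand[A=44 B=15] avail[A=44 B=15] open={}
Step 15: reserve R8 A 6 -> on_hand[A=44 B=15] avail[A=38 B=15] open={R8}
Step 16: reserve R9 B 5 -> on_hand[A=44 B=15] avail[A=38 B=10] open={R8,R9}
Step 17: commit R9 -> on_hand[A=44 B=10] avail[A=38 B=10] open={R8}
Step 18: reserve R10 B 4 -> on_hand[A=44 B=10] avail[A=38 B=6] open={R10,R8}
Step 19: commit R8 -> on_hand[A=38 B=10] avail[A=38 B=6] open={R10}
Step 20: cancel R10 -> on_hand[A=38 B=10] avail[A=38 B=10] open={}
Step 21: reserve R11 B 7 -> on_hand[A=38 B=10] avail[A=38 B=3] open={R11}
Final available[A] = 38

Answer: 38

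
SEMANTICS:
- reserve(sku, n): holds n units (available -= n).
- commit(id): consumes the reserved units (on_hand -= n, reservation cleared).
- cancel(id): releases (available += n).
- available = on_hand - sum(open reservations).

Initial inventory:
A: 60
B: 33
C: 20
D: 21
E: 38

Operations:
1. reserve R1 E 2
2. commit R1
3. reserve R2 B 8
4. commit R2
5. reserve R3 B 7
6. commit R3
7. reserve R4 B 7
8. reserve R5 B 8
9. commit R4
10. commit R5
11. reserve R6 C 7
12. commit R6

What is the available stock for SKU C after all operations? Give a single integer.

Answer: 13

Derivation:
Step 1: reserve R1 E 2 -> on_hand[A=60 B=33 C=20 D=21 E=38] avail[A=60 B=33 C=20 D=21 E=36] open={R1}
Step 2: commit R1 -> on_hand[A=60 B=33 C=20 D=21 E=36] avail[A=60 B=33 C=20 D=21 E=36] open={}
Step 3: reserve R2 B 8 -> on_hand[A=60 B=33 C=20 D=21 E=36] avail[A=60 B=25 C=20 D=21 E=36] open={R2}
Step 4: commit R2 -> on_hand[A=60 B=25 C=20 D=21 E=36] avail[A=60 B=25 C=20 D=21 E=36] open={}
Step 5: reserve R3 B 7 -> on_hand[A=60 B=25 C=20 D=21 E=36] avail[A=60 B=18 C=20 D=21 E=36] open={R3}
Step 6: commit R3 -> on_hand[A=60 B=18 C=20 D=21 E=36] avail[A=60 B=18 C=20 D=21 E=36] open={}
Step 7: reserve R4 B 7 -> on_hand[A=60 B=18 C=20 D=21 E=36] avail[A=60 B=11 C=20 D=21 E=36] open={R4}
Step 8: reserve R5 B 8 -> on_hand[A=60 B=18 C=20 D=21 E=36] avail[A=60 B=3 C=20 D=21 E=36] open={R4,R5}
Step 9: commit R4 -> on_hand[A=60 B=11 C=20 D=21 E=36] avail[A=60 B=3 C=20 D=21 E=36] open={R5}
Step 10: commit R5 -> on_hand[A=60 B=3 C=20 D=21 E=36] avail[A=60 B=3 C=20 D=21 E=36] open={}
Step 11: reserve R6 C 7 -> on_hand[A=60 B=3 C=20 D=21 E=36] avail[A=60 B=3 C=13 D=21 E=36] open={R6}
Step 12: commit R6 -> on_hand[A=60 B=3 C=13 D=21 E=36] avail[A=60 B=3 C=13 D=21 E=36] open={}
Final available[C] = 13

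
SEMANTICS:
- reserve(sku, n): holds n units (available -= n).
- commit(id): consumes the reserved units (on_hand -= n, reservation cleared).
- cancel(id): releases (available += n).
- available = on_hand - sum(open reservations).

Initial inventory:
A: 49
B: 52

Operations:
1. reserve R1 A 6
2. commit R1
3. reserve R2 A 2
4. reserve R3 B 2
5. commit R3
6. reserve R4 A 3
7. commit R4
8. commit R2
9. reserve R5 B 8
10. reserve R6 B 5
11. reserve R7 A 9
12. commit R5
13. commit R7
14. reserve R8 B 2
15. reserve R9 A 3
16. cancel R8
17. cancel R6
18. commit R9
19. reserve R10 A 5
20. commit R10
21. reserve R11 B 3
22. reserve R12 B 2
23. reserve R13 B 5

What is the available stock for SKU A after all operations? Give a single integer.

Step 1: reserve R1 A 6 -> on_hand[A=49 B=52] avail[A=43 B=52] open={R1}
Step 2: commit R1 -> on_hand[A=43 B=52] avail[A=43 B=52] open={}
Step 3: reserve R2 A 2 -> on_hand[A=43 B=52] avail[A=41 B=52] open={R2}
Step 4: reserve R3 B 2 -> on_hand[A=43 B=52] avail[A=41 B=50] open={R2,R3}
Step 5: commit R3 -> on_hand[A=43 B=50] avail[A=41 B=50] open={R2}
Step 6: reserve R4 A 3 -> on_hand[A=43 B=50] avail[A=38 B=50] open={R2,R4}
Step 7: commit R4 -> on_hand[A=40 B=50] avail[A=38 B=50] open={R2}
Step 8: commit R2 -> on_hand[A=38 B=50] avail[A=38 B=50] open={}
Step 9: reserve R5 B 8 -> on_hand[A=38 B=50] avail[A=38 B=42] open={R5}
Step 10: reserve R6 B 5 -> on_hand[A=38 B=50] avail[A=38 B=37] open={R5,R6}
Step 11: reserve R7 A 9 -> on_hand[A=38 B=50] avail[A=29 B=37] open={R5,R6,R7}
Step 12: commit R5 -> on_hand[A=38 B=42] avail[A=29 B=37] open={R6,R7}
Step 13: commit R7 -> on_hand[A=29 B=42] avail[A=29 B=37] open={R6}
Step 14: reserve R8 B 2 -> on_hand[A=29 B=42] avail[A=29 B=35] open={R6,R8}
Step 15: reserve R9 A 3 -> on_hand[A=29 B=42] avail[A=26 B=35] open={R6,R8,R9}
Step 16: cancel R8 -> on_hand[A=29 B=42] avail[A=26 B=37] open={R6,R9}
Step 17: cancel R6 -> on_hand[A=29 B=42] avail[A=26 B=42] open={R9}
Step 18: commit R9 -> on_hand[A=26 B=42] avail[A=26 B=42] open={}
Step 19: reserve R10 A 5 -> on_hand[A=26 B=42] avail[A=21 B=42] open={R10}
Step 20: commit R10 -> on_hand[A=21 B=42] avail[A=21 B=42] open={}
Step 21: reserve R11 B 3 -> on_hand[A=21 B=42] avail[A=21 B=39] open={R11}
Step 22: reserve R12 B 2 -> on_hand[A=21 B=42] avail[A=21 B=37] open={R11,R12}
Step 23: reserve R13 B 5 -> on_hand[A=21 B=42] avail[A=21 B=32] open={R11,R12,R13}
Final available[A] = 21

Answer: 21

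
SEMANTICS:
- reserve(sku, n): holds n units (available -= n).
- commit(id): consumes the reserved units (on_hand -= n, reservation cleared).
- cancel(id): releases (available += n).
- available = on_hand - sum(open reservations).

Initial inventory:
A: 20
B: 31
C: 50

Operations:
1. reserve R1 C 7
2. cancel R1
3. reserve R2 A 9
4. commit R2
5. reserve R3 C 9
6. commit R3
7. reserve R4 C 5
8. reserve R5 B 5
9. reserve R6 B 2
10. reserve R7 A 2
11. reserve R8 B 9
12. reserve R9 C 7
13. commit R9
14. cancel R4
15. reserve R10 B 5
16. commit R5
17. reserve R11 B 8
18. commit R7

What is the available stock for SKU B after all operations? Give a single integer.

Answer: 2

Derivation:
Step 1: reserve R1 C 7 -> on_hand[A=20 B=31 C=50] avail[A=20 B=31 C=43] open={R1}
Step 2: cancel R1 -> on_hand[A=20 B=31 C=50] avail[A=20 B=31 C=50] open={}
Step 3: reserve R2 A 9 -> on_hand[A=20 B=31 C=50] avail[A=11 B=31 C=50] open={R2}
Step 4: commit R2 -> on_hand[A=11 B=31 C=50] avail[A=11 B=31 C=50] open={}
Step 5: reserve R3 C 9 -> on_hand[A=11 B=31 C=50] avail[A=11 B=31 C=41] open={R3}
Step 6: commit R3 -> on_hand[A=11 B=31 C=41] avail[A=11 B=31 C=41] open={}
Step 7: reserve R4 C 5 -> on_hand[A=11 B=31 C=41] avail[A=11 B=31 C=36] open={R4}
Step 8: reserve R5 B 5 -> on_hand[A=11 B=31 C=41] avail[A=11 B=26 C=36] open={R4,R5}
Step 9: reserve R6 B 2 -> on_hand[A=11 B=31 C=41] avail[A=11 B=24 C=36] open={R4,R5,R6}
Step 10: reserve R7 A 2 -> on_hand[A=11 B=31 C=41] avail[A=9 B=24 C=36] open={R4,R5,R6,R7}
Step 11: reserve R8 B 9 -> on_hand[A=11 B=31 C=41] avail[A=9 B=15 C=36] open={R4,R5,R6,R7,R8}
Step 12: reserve R9 C 7 -> on_hand[A=11 B=31 C=41] avail[A=9 B=15 C=29] open={R4,R5,R6,R7,R8,R9}
Step 13: commit R9 -> on_hand[A=11 B=31 C=34] avail[A=9 B=15 C=29] open={R4,R5,R6,R7,R8}
Step 14: cancel R4 -> on_hand[A=11 B=31 C=34] avail[A=9 B=15 C=34] open={R5,R6,R7,R8}
Step 15: reserve R10 B 5 -> on_hand[A=11 B=31 C=34] avail[A=9 B=10 C=34] open={R10,R5,R6,R7,R8}
Step 16: commit R5 -> on_hand[A=11 B=26 C=34] avail[A=9 B=10 C=34] open={R10,R6,R7,R8}
Step 17: reserve R11 B 8 -> on_hand[A=11 B=26 C=34] avail[A=9 B=2 C=34] open={R10,R11,R6,R7,R8}
Step 18: commit R7 -> on_hand[A=9 B=26 C=34] avail[A=9 B=2 C=34] open={R10,R11,R6,R8}
Final available[B] = 2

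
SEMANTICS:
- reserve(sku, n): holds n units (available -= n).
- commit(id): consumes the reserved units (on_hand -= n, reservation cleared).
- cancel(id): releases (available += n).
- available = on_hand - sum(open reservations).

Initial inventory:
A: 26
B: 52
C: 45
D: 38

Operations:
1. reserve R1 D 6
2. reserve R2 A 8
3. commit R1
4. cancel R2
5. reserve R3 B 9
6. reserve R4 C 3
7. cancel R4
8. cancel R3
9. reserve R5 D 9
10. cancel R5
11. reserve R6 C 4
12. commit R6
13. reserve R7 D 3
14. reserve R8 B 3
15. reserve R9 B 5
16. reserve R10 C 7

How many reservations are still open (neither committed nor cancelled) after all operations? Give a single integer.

Answer: 4

Derivation:
Step 1: reserve R1 D 6 -> on_hand[A=26 B=52 C=45 D=38] avail[A=26 B=52 C=45 D=32] open={R1}
Step 2: reserve R2 A 8 -> on_hand[A=26 B=52 C=45 D=38] avail[A=18 B=52 C=45 D=32] open={R1,R2}
Step 3: commit R1 -> on_hand[A=26 B=52 C=45 D=32] avail[A=18 B=52 C=45 D=32] open={R2}
Step 4: cancel R2 -> on_hand[A=26 B=52 C=45 D=32] avail[A=26 B=52 C=45 D=32] open={}
Step 5: reserve R3 B 9 -> on_hand[A=26 B=52 C=45 D=32] avail[A=26 B=43 C=45 D=32] open={R3}
Step 6: reserve R4 C 3 -> on_hand[A=26 B=52 C=45 D=32] avail[A=26 B=43 C=42 D=32] open={R3,R4}
Step 7: cancel R4 -> on_hand[A=26 B=52 C=45 D=32] avail[A=26 B=43 C=45 D=32] open={R3}
Step 8: cancel R3 -> on_hand[A=26 B=52 C=45 D=32] avail[A=26 B=52 C=45 D=32] open={}
Step 9: reserve R5 D 9 -> on_hand[A=26 B=52 C=45 D=32] avail[A=26 B=52 C=45 D=23] open={R5}
Step 10: cancel R5 -> on_hand[A=26 B=52 C=45 D=32] avail[A=26 B=52 C=45 D=32] open={}
Step 11: reserve R6 C 4 -> on_hand[A=26 B=52 C=45 D=32] avail[A=26 B=52 C=41 D=32] open={R6}
Step 12: commit R6 -> on_hand[A=26 B=52 C=41 D=32] avail[A=26 B=52 C=41 D=32] open={}
Step 13: reserve R7 D 3 -> on_hand[A=26 B=52 C=41 D=32] avail[A=26 B=52 C=41 D=29] open={R7}
Step 14: reserve R8 B 3 -> on_hand[A=26 B=52 C=41 D=32] avail[A=26 B=49 C=41 D=29] open={R7,R8}
Step 15: reserve R9 B 5 -> on_hand[A=26 B=52 C=41 D=32] avail[A=26 B=44 C=41 D=29] open={R7,R8,R9}
Step 16: reserve R10 C 7 -> on_hand[A=26 B=52 C=41 D=32] avail[A=26 B=44 C=34 D=29] open={R10,R7,R8,R9}
Open reservations: ['R10', 'R7', 'R8', 'R9'] -> 4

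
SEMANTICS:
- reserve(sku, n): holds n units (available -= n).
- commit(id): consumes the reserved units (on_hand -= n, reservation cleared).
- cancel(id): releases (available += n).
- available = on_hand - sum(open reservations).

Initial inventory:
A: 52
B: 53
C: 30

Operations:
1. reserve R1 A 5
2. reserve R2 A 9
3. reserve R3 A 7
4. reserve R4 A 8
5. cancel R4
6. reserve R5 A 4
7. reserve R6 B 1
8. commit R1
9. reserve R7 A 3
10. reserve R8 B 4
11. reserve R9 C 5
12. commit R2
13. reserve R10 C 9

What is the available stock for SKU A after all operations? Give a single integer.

Step 1: reserve R1 A 5 -> on_hand[A=52 B=53 C=30] avail[A=47 B=53 C=30] open={R1}
Step 2: reserve R2 A 9 -> on_hand[A=52 B=53 C=30] avail[A=38 B=53 C=30] open={R1,R2}
Step 3: reserve R3 A 7 -> on_hand[A=52 B=53 C=30] avail[A=31 B=53 C=30] open={R1,R2,R3}
Step 4: reserve R4 A 8 -> on_hand[A=52 B=53 C=30] avail[A=23 B=53 C=30] open={R1,R2,R3,R4}
Step 5: cancel R4 -> on_hand[A=52 B=53 C=30] avail[A=31 B=53 C=30] open={R1,R2,R3}
Step 6: reserve R5 A 4 -> on_hand[A=52 B=53 C=30] avail[A=27 B=53 C=30] open={R1,R2,R3,R5}
Step 7: reserve R6 B 1 -> on_hand[A=52 B=53 C=30] avail[A=27 B=52 C=30] open={R1,R2,R3,R5,R6}
Step 8: commit R1 -> on_hand[A=47 B=53 C=30] avail[A=27 B=52 C=30] open={R2,R3,R5,R6}
Step 9: reserve R7 A 3 -> on_hand[A=47 B=53 C=30] avail[A=24 B=52 C=30] open={R2,R3,R5,R6,R7}
Step 10: reserve R8 B 4 -> on_hand[A=47 B=53 C=30] avail[A=24 B=48 C=30] open={R2,R3,R5,R6,R7,R8}
Step 11: reserve R9 C 5 -> on_hand[A=47 B=53 C=30] avail[A=24 B=48 C=25] open={R2,R3,R5,R6,R7,R8,R9}
Step 12: commit R2 -> on_hand[A=38 B=53 C=30] avail[A=24 B=48 C=25] open={R3,R5,R6,R7,R8,R9}
Step 13: reserve R10 C 9 -> on_hand[A=38 B=53 C=30] avail[A=24 B=48 C=16] open={R10,R3,R5,R6,R7,R8,R9}
Final available[A] = 24

Answer: 24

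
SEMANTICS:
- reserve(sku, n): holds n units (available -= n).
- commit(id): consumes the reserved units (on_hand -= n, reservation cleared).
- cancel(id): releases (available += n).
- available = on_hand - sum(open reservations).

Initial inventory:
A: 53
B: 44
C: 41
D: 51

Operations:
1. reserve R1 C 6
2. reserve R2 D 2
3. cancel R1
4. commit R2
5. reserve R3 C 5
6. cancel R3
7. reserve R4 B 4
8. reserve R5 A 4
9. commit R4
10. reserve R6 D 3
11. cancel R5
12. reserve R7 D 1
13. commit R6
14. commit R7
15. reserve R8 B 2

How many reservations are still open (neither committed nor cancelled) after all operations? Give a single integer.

Step 1: reserve R1 C 6 -> on_hand[A=53 B=44 C=41 D=51] avail[A=53 B=44 C=35 D=51] open={R1}
Step 2: reserve R2 D 2 -> on_hand[A=53 B=44 C=41 D=51] avail[A=53 B=44 C=35 D=49] open={R1,R2}
Step 3: cancel R1 -> on_hand[A=53 B=44 C=41 D=51] avail[A=53 B=44 C=41 D=49] open={R2}
Step 4: commit R2 -> on_hand[A=53 B=44 C=41 D=49] avail[A=53 B=44 C=41 D=49] open={}
Step 5: reserve R3 C 5 -> on_hand[A=53 B=44 C=41 D=49] avail[A=53 B=44 C=36 D=49] open={R3}
Step 6: cancel R3 -> on_hand[A=53 B=44 C=41 D=49] avail[A=53 B=44 C=41 D=49] open={}
Step 7: reserve R4 B 4 -> on_hand[A=53 B=44 C=41 D=49] avail[A=53 B=40 C=41 D=49] open={R4}
Step 8: reserve R5 A 4 -> on_hand[A=53 B=44 C=41 D=49] avail[A=49 B=40 C=41 D=49] open={R4,R5}
Step 9: commit R4 -> on_hand[A=53 B=40 C=41 D=49] avail[A=49 B=40 C=41 D=49] open={R5}
Step 10: reserve R6 D 3 -> on_hand[A=53 B=40 C=41 D=49] avail[A=49 B=40 C=41 D=46] open={R5,R6}
Step 11: cancel R5 -> on_hand[A=53 B=40 C=41 D=49] avail[A=53 B=40 C=41 D=46] open={R6}
Step 12: reserve R7 D 1 -> on_hand[A=53 B=40 C=41 D=49] avail[A=53 B=40 C=41 D=45] open={R6,R7}
Step 13: commit R6 -> on_hand[A=53 B=40 C=41 D=46] avail[A=53 B=40 C=41 D=45] open={R7}
Step 14: commit R7 -> on_hand[A=53 B=40 C=41 D=45] avail[A=53 B=40 C=41 D=45] open={}
Step 15: reserve R8 B 2 -> on_hand[A=53 B=40 C=41 D=45] avail[A=53 B=38 C=41 D=45] open={R8}
Open reservations: ['R8'] -> 1

Answer: 1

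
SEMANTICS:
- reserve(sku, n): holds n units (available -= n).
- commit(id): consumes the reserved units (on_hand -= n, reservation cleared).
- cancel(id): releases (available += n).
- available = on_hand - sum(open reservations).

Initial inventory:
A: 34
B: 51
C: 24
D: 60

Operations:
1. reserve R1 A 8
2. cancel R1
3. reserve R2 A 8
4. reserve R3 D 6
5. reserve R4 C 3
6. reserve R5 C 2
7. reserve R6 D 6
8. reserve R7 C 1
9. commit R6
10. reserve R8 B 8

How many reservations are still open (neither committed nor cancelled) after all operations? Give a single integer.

Answer: 6

Derivation:
Step 1: reserve R1 A 8 -> on_hand[A=34 B=51 C=24 D=60] avail[A=26 B=51 C=24 D=60] open={R1}
Step 2: cancel R1 -> on_hand[A=34 B=51 C=24 D=60] avail[A=34 B=51 C=24 D=60] open={}
Step 3: reserve R2 A 8 -> on_hand[A=34 B=51 C=24 D=60] avail[A=26 B=51 C=24 D=60] open={R2}
Step 4: reserve R3 D 6 -> on_hand[A=34 B=51 C=24 D=60] avail[A=26 B=51 C=24 D=54] open={R2,R3}
Step 5: reserve R4 C 3 -> on_hand[A=34 B=51 C=24 D=60] avail[A=26 B=51 C=21 D=54] open={R2,R3,R4}
Step 6: reserve R5 C 2 -> on_hand[A=34 B=51 C=24 D=60] avail[A=26 B=51 C=19 D=54] open={R2,R3,R4,R5}
Step 7: reserve R6 D 6 -> on_hand[A=34 B=51 C=24 D=60] avail[A=26 B=51 C=19 D=48] open={R2,R3,R4,R5,R6}
Step 8: reserve R7 C 1 -> on_hand[A=34 B=51 C=24 D=60] avail[A=26 B=51 C=18 D=48] open={R2,R3,R4,R5,R6,R7}
Step 9: commit R6 -> on_hand[A=34 B=51 C=24 D=54] avail[A=26 B=51 C=18 D=48] open={R2,R3,R4,R5,R7}
Step 10: reserve R8 B 8 -> on_hand[A=34 B=51 C=24 D=54] avail[A=26 B=43 C=18 D=48] open={R2,R3,R4,R5,R7,R8}
Open reservations: ['R2', 'R3', 'R4', 'R5', 'R7', 'R8'] -> 6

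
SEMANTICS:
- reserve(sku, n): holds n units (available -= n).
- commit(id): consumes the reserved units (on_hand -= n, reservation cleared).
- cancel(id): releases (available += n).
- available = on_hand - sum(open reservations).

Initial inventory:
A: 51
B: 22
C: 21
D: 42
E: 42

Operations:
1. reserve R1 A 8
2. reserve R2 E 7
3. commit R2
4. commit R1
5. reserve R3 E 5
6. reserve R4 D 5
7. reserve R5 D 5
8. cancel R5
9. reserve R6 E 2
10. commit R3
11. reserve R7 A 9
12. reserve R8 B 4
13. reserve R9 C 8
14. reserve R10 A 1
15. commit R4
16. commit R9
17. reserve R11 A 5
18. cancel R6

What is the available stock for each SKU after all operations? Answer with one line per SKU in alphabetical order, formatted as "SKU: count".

Step 1: reserve R1 A 8 -> on_hand[A=51 B=22 C=21 D=42 E=42] avail[A=43 B=22 C=21 D=42 E=42] open={R1}
Step 2: reserve R2 E 7 -> on_hand[A=51 B=22 C=21 D=42 E=42] avail[A=43 B=22 C=21 D=42 E=35] open={R1,R2}
Step 3: commit R2 -> on_hand[A=51 B=22 C=21 D=42 E=35] avail[A=43 B=22 C=21 D=42 E=35] open={R1}
Step 4: commit R1 -> on_hand[A=43 B=22 C=21 D=42 E=35] avail[A=43 B=22 C=21 D=42 E=35] open={}
Step 5: reserve R3 E 5 -> on_hand[A=43 B=22 C=21 D=42 E=35] avail[A=43 B=22 C=21 D=42 E=30] open={R3}
Step 6: reserve R4 D 5 -> on_hand[A=43 B=22 C=21 D=42 E=35] avail[A=43 B=22 C=21 D=37 E=30] open={R3,R4}
Step 7: reserve R5 D 5 -> on_hand[A=43 B=22 C=21 D=42 E=35] avail[A=43 B=22 C=21 D=32 E=30] open={R3,R4,R5}
Step 8: cancel R5 -> on_hand[A=43 B=22 C=21 D=42 E=35] avail[A=43 B=22 C=21 D=37 E=30] open={R3,R4}
Step 9: reserve R6 E 2 -> on_hand[A=43 B=22 C=21 D=42 E=35] avail[A=43 B=22 C=21 D=37 E=28] open={R3,R4,R6}
Step 10: commit R3 -> on_hand[A=43 B=22 C=21 D=42 E=30] avail[A=43 B=22 C=21 D=37 E=28] open={R4,R6}
Step 11: reserve R7 A 9 -> on_hand[A=43 B=22 C=21 D=42 E=30] avail[A=34 B=22 C=21 D=37 E=28] open={R4,R6,R7}
Step 12: reserve R8 B 4 -> on_hand[A=43 B=22 C=21 D=42 E=30] avail[A=34 B=18 C=21 D=37 E=28] open={R4,R6,R7,R8}
Step 13: reserve R9 C 8 -> on_hand[A=43 B=22 C=21 D=42 E=30] avail[A=34 B=18 C=13 D=37 E=28] open={R4,R6,R7,R8,R9}
Step 14: reserve R10 A 1 -> on_hand[A=43 B=22 C=21 D=42 E=30] avail[A=33 B=18 C=13 D=37 E=28] open={R10,R4,R6,R7,R8,R9}
Step 15: commit R4 -> on_hand[A=43 B=22 C=21 D=37 E=30] avail[A=33 B=18 C=13 D=37 E=28] open={R10,R6,R7,R8,R9}
Step 16: commit R9 -> on_hand[A=43 B=22 C=13 D=37 E=30] avail[A=33 B=18 C=13 D=37 E=28] open={R10,R6,R7,R8}
Step 17: reserve R11 A 5 -> on_hand[A=43 B=22 C=13 D=37 E=30] avail[A=28 B=18 C=13 D=37 E=28] open={R10,R11,R6,R7,R8}
Step 18: cancel R6 -> on_hand[A=43 B=22 C=13 D=37 E=30] avail[A=28 B=18 C=13 D=37 E=30] open={R10,R11,R7,R8}

Answer: A: 28
B: 18
C: 13
D: 37
E: 30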